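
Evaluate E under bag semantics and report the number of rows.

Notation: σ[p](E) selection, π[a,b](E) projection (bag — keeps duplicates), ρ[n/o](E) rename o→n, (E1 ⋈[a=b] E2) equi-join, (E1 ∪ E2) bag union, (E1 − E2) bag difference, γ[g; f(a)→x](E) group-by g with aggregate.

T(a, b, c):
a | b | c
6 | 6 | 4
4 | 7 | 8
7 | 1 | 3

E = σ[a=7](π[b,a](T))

Row counts bottom-up:
  T → 3
  π[b,a](T) → 3
  σ[a=7](π[b,a](T)) → 1

|E| = 1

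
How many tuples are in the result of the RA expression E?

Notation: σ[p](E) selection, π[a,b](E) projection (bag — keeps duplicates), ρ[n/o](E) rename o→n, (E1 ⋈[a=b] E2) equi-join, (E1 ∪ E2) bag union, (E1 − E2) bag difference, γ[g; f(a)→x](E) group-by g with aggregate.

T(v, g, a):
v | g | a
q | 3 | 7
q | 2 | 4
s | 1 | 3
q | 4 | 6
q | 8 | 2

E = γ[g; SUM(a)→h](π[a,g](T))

Subexpression sizes:
  T → 5
  π[a,g](T) → 5
  γ[g; SUM(a)→h](π[a,g](T)) → 5

|E| = 5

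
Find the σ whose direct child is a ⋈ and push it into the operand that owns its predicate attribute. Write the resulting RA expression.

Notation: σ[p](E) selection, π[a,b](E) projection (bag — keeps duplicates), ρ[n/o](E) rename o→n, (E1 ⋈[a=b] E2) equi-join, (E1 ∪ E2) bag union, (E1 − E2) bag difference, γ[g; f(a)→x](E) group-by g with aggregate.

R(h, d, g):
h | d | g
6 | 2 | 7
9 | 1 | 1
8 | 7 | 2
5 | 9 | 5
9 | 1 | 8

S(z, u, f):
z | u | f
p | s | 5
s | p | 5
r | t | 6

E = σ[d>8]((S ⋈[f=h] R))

σ filters on d, owned by the right side.
E' = (S ⋈[f=h] σ[d>8](R))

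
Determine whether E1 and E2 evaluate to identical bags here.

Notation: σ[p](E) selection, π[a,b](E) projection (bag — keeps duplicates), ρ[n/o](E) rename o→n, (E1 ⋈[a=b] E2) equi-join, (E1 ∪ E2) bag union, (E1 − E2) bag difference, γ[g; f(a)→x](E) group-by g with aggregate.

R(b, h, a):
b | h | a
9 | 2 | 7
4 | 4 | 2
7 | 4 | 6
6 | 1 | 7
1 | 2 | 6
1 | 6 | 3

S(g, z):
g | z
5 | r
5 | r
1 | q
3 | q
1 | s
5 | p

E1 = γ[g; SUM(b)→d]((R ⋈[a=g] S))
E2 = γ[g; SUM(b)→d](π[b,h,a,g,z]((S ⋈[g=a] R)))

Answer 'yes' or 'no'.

E1 per-node cardinality:
  R → 6
  S → 6
  (R ⋈[a=g] S) → 1
  γ[g; SUM(b)→d]((R ⋈[a=g] S)) → 1
E2 per-node cardinality:
  S → 6
  R → 6
  (S ⋈[g=a] R) → 1
  π[b,h,a,g,z]((S ⋈[g=a] R)) → 1
  γ[g; SUM(b)→d](π[b,h,a,g,z]((S ⋈[g=a] R))) → 1

E1 and E2 produce the same multiset:
g | d
3 | 1

yes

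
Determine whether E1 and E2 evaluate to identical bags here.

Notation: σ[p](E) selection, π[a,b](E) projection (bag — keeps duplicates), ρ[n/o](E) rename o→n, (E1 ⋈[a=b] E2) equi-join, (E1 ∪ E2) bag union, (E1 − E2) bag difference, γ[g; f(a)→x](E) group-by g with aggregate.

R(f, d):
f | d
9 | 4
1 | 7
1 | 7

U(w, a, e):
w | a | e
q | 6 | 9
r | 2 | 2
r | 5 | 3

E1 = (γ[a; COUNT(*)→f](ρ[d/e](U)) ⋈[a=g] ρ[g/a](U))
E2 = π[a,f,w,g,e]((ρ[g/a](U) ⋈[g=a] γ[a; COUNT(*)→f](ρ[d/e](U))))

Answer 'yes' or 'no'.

E1 subexpression sizes:
  U → 3
  ρ[d/e](U) → 3
  γ[a; COUNT(*)→f](ρ[d/e](U)) → 3
  U → 3
  ρ[g/a](U) → 3
  (γ[a; COUNT(*)→f](ρ[d/e](U)) ⋈[a=g] ρ[g/a](U)) → 3
E2 subexpression sizes:
  U → 3
  ρ[g/a](U) → 3
  U → 3
  ρ[d/e](U) → 3
  γ[a; COUNT(*)→f](ρ[d/e](U)) → 3
  (ρ[g/a](U) ⋈[g=a] γ[a; COUNT(*)→f](ρ[d/e](U))) → 3
  π[a,f,w,g,e]((ρ[g/a](U) ⋈[g=a] γ[a; COUNT(*)→f](ρ[d/e](U)))) → 3

E1 and E2 produce the same multiset:
a | f | w | g | e
2 | 1 | r | 2 | 2
5 | 1 | r | 5 | 3
6 | 1 | q | 6 | 9

yes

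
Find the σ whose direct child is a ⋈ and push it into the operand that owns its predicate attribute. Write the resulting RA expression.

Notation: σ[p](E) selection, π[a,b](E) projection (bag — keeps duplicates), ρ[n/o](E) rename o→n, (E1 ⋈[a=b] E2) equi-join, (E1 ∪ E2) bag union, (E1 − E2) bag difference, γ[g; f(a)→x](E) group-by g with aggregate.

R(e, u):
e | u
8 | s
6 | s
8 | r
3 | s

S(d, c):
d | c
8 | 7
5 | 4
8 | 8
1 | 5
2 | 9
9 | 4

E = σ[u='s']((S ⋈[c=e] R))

σ filters on u, owned by the right side.
E' = (S ⋈[c=e] σ[u='s'](R))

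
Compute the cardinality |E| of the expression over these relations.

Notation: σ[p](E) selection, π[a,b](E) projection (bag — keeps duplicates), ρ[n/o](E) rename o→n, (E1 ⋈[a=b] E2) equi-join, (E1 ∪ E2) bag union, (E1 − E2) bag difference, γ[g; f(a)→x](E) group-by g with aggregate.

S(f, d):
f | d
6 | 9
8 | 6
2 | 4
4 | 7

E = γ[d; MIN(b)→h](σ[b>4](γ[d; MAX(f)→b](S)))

Per-node cardinality:
  S → 4
  γ[d; MAX(f)→b](S) → 4
  σ[b>4](γ[d; MAX(f)→b](S)) → 2
  γ[d; MIN(b)→h](σ[b>4](γ[d; MAX(f)→b](S))) → 2

|E| = 2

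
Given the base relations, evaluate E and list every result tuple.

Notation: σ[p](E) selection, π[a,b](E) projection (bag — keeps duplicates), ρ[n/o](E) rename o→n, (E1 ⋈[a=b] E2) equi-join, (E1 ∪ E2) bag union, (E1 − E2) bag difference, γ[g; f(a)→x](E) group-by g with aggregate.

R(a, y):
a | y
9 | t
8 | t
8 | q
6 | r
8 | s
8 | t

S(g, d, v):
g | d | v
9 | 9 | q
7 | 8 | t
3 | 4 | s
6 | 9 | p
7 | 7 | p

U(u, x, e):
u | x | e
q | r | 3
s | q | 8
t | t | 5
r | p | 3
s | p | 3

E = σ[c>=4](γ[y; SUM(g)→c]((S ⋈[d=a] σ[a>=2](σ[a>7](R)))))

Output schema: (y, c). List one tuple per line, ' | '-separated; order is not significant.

Per-node cardinality:
  S → 5
  R → 6
  σ[a>7](R) → 5
  σ[a>=2](σ[a>7](R)) → 5
  (S ⋈[d=a] σ[a>=2](σ[a>7](R))) → 6
  γ[y; SUM(g)→c]((S ⋈[d=a] σ[a>=2](σ[a>7](R)))) → 3
  σ[c>=4](γ[y; SUM(g)→c]((S ⋈[d=a] σ[a>=2](σ[a>7](R))))) → 3

== RESULT ==
y | c
q | 7
s | 7
t | 29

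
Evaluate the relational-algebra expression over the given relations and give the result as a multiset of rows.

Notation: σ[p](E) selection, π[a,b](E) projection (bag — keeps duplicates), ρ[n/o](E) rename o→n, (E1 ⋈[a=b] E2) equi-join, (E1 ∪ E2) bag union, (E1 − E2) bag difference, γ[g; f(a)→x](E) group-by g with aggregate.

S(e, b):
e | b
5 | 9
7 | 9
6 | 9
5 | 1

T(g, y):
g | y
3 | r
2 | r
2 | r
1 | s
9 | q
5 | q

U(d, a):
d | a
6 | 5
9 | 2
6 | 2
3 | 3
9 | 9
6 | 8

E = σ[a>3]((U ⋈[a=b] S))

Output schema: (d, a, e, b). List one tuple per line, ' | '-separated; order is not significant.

Stepwise |·|:
  U → 6
  S → 4
  (U ⋈[a=b] S) → 3
  σ[a>3]((U ⋈[a=b] S)) → 3

== RESULT ==
d | a | e | b
9 | 9 | 5 | 9
9 | 9 | 6 | 9
9 | 9 | 7 | 9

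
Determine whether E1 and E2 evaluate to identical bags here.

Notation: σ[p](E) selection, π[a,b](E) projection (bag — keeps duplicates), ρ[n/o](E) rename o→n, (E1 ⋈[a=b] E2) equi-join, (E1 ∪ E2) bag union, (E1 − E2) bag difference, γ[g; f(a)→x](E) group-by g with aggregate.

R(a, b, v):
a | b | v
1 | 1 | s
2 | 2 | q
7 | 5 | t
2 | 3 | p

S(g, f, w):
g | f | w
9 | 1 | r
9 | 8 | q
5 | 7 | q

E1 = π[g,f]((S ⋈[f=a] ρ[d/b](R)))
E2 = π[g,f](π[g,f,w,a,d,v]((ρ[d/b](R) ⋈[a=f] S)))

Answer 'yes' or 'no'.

E1 subexpression sizes:
  S → 3
  R → 4
  ρ[d/b](R) → 4
  (S ⋈[f=a] ρ[d/b](R)) → 2
  π[g,f]((S ⋈[f=a] ρ[d/b](R))) → 2
E2 subexpression sizes:
  R → 4
  ρ[d/b](R) → 4
  S → 3
  (ρ[d/b](R) ⋈[a=f] S) → 2
  π[g,f,w,a,d,v]((ρ[d/b](R) ⋈[a=f] S)) → 2
  π[g,f](π[g,f,w,a,d,v]((ρ[d/b](R) ⋈[a=f] S))) → 2

E1 and E2 produce the same multiset:
g | f
5 | 7
9 | 1

yes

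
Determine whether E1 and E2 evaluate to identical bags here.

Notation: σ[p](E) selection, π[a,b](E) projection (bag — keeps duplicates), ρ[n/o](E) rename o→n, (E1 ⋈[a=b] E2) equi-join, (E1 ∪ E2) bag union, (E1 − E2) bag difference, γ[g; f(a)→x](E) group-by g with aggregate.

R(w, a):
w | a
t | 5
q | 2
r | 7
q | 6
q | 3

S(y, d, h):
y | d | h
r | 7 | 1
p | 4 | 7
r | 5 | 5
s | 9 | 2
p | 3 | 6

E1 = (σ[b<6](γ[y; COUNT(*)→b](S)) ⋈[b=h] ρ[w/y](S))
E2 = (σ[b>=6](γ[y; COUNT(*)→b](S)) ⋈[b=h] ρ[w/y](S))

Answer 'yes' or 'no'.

E1 stepwise |·|:
  S → 5
  γ[y; COUNT(*)→b](S) → 3
  σ[b<6](γ[y; COUNT(*)→b](S)) → 3
  S → 5
  ρ[w/y](S) → 5
  (σ[b<6](γ[y; COUNT(*)→b](S)) ⋈[b=h] ρ[w/y](S)) → 3
E2 stepwise |·|:
  S → 5
  γ[y; COUNT(*)→b](S) → 3
  σ[b>=6](γ[y; COUNT(*)→b](S)) → 0
  S → 5
  ρ[w/y](S) → 5
  (σ[b>=6](γ[y; COUNT(*)→b](S)) ⋈[b=h] ρ[w/y](S)) → 0

E1 result:
y | b | w | d | h
p | 2 | s | 9 | 2
r | 2 | s | 9 | 2
s | 1 | r | 7 | 1
E2 result:
y | b | w | d | h
(0 rows)
Witness: ('p', 2, 's', 9, 2) appears 1× in E1 but 0× in E2.

no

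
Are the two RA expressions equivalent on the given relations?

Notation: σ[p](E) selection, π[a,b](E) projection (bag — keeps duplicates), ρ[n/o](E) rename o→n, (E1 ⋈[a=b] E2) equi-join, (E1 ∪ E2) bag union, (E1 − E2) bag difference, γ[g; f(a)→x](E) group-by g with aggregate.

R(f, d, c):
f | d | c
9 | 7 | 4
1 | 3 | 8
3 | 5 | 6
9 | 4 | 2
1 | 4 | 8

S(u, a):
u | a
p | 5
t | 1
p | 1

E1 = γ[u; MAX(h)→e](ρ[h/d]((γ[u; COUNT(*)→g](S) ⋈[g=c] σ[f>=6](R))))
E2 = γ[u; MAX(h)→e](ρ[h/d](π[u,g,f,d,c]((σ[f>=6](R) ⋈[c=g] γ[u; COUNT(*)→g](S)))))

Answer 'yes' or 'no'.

E1 per-node cardinality:
  S → 3
  γ[u; COUNT(*)→g](S) → 2
  R → 5
  σ[f>=6](R) → 2
  (γ[u; COUNT(*)→g](S) ⋈[g=c] σ[f>=6](R)) → 1
  ρ[h/d]((γ[u; COUNT(*)→g](S) ⋈[g=c] σ[f>=6](R))) → 1
  γ[u; MAX(h)→e](ρ[h/d]((γ[u; COUNT(*)→g](S) ⋈[g=c] σ[f>=6](R)))) → 1
E2 per-node cardinality:
  R → 5
  σ[f>=6](R) → 2
  S → 3
  γ[u; COUNT(*)→g](S) → 2
  (σ[f>=6](R) ⋈[c=g] γ[u; COUNT(*)→g](S)) → 1
  π[u,g,f,d,c]((σ[f>=6](R) ⋈[c=g] γ[u; COUNT(*)→g](S))) → 1
  ρ[h/d](π[u,g,f,d,c]((σ[f>=6](R) ⋈[c=g] γ[u; COUNT(*)→g](S)))) → 1
  γ[u; MAX(h)→e](ρ[h/d](π[u,g,f,d,c]((σ[f>=6](R) ⋈[c=g] γ[u; COUNT(*)→g](S))))) → 1

E1 and E2 produce the same multiset:
u | e
p | 4

yes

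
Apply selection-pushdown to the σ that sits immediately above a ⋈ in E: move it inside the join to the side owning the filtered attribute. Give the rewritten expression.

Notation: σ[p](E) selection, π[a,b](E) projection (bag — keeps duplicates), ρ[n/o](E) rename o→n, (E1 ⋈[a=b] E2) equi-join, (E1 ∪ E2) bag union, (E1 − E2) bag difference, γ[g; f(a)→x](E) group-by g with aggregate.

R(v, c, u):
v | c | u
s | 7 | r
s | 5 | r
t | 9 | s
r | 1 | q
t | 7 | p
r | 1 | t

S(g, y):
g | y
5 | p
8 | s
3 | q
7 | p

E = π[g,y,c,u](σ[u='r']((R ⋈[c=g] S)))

σ filters on u, owned by the left side.
E' = π[g,y,c,u]((σ[u='r'](R) ⋈[c=g] S))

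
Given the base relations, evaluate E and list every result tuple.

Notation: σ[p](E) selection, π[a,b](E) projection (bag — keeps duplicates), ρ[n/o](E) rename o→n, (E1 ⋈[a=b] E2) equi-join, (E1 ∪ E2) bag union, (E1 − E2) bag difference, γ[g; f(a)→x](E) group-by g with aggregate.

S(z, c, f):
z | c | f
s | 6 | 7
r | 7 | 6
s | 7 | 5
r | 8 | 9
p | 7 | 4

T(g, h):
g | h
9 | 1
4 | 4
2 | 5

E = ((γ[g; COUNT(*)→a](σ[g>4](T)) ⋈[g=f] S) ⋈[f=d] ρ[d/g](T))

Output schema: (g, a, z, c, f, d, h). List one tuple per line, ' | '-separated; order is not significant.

Row counts bottom-up:
  T → 3
  σ[g>4](T) → 1
  γ[g; COUNT(*)→a](σ[g>4](T)) → 1
  S → 5
  (γ[g; COUNT(*)→a](σ[g>4](T)) ⋈[g=f] S) → 1
  T → 3
  ρ[d/g](T) → 3
  ((γ[g; COUNT(*)→a](σ[g>4](T)) ⋈[g=f] S) ⋈[f=d] ρ[d/g](T)) → 1

== RESULT ==
g | a | z | c | f | d | h
9 | 1 | r | 8 | 9 | 9 | 1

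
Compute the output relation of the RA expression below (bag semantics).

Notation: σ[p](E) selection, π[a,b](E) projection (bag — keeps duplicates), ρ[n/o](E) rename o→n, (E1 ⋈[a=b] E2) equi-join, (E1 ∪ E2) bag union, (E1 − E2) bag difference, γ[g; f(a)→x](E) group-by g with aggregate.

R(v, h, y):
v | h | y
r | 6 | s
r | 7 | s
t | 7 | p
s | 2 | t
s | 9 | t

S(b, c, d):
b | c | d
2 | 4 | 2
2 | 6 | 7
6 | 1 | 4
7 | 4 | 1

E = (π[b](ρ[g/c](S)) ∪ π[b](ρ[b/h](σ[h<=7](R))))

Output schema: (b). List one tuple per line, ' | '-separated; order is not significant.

Subexpression sizes:
  S → 4
  ρ[g/c](S) → 4
  π[b](ρ[g/c](S)) → 4
  R → 5
  σ[h<=7](R) → 4
  ρ[b/h](σ[h<=7](R)) → 4
  π[b](ρ[b/h](σ[h<=7](R))) → 4
  (π[b](ρ[g/c](S)) ∪ π[b](ρ[b/h](σ[h<=7](R)))) → 8

== RESULT ==
b
2
2
2
6
6
7
7
7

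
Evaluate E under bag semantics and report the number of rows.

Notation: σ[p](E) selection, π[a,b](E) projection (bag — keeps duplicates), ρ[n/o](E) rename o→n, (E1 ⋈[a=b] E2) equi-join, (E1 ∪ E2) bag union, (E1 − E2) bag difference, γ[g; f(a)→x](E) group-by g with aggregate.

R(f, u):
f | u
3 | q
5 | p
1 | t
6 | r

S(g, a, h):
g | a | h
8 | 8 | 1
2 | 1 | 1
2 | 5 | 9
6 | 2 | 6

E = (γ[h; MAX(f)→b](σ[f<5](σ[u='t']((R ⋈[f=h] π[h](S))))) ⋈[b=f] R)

Stepwise |·|:
  R → 4
  S → 4
  π[h](S) → 4
  (R ⋈[f=h] π[h](S)) → 3
  σ[u='t']((R ⋈[f=h] π[h](S))) → 2
  σ[f<5](σ[u='t']((R ⋈[f=h] π[h](S)))) → 2
  γ[h; MAX(f)→b](σ[f<5](σ[u='t']((R ⋈[f=h] π[h](S))))) → 1
  R → 4
  (γ[h; MAX(f)→b](σ[f<5](σ[u='t']((R ⋈[f=h] π[h](S))))) ⋈[b=f] R) → 1

|E| = 1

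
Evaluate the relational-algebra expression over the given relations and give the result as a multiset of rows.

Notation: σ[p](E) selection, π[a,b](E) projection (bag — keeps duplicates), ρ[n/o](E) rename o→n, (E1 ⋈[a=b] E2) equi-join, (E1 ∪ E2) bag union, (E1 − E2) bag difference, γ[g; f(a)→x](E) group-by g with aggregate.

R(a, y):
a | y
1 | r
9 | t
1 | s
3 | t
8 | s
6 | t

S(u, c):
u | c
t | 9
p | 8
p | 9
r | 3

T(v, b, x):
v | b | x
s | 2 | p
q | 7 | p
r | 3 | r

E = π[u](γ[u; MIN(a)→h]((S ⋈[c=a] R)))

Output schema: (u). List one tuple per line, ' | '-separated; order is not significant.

Row counts bottom-up:
  S → 4
  R → 6
  (S ⋈[c=a] R) → 4
  γ[u; MIN(a)→h]((S ⋈[c=a] R)) → 3
  π[u](γ[u; MIN(a)→h]((S ⋈[c=a] R))) → 3

== RESULT ==
u
p
r
t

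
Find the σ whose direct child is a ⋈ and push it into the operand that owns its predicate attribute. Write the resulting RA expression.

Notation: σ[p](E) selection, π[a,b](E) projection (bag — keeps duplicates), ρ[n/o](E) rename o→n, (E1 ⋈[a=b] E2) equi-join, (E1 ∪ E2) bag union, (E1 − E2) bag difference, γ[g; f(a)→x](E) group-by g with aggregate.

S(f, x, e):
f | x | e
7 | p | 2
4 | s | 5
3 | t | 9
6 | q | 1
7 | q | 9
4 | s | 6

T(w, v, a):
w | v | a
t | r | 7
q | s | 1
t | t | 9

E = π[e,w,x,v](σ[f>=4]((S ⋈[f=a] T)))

σ filters on f, owned by the left side.
E' = π[e,w,x,v]((σ[f>=4](S) ⋈[f=a] T))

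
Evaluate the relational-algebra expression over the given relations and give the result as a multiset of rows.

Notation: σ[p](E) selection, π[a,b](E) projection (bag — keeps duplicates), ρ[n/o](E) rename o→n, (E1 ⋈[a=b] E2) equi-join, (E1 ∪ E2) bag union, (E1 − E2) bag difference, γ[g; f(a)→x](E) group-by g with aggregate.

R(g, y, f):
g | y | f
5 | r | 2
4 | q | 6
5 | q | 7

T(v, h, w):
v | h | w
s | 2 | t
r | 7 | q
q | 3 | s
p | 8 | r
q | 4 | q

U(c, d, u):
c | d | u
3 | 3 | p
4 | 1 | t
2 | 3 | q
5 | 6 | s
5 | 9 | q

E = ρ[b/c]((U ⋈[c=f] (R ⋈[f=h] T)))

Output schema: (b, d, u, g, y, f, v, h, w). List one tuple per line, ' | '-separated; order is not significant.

Stepwise |·|:
  U → 5
  R → 3
  T → 5
  (R ⋈[f=h] T) → 2
  (U ⋈[c=f] (R ⋈[f=h] T)) → 1
  ρ[b/c]((U ⋈[c=f] (R ⋈[f=h] T))) → 1

== RESULT ==
b | d | u | g | y | f | v | h | w
2 | 3 | q | 5 | r | 2 | s | 2 | t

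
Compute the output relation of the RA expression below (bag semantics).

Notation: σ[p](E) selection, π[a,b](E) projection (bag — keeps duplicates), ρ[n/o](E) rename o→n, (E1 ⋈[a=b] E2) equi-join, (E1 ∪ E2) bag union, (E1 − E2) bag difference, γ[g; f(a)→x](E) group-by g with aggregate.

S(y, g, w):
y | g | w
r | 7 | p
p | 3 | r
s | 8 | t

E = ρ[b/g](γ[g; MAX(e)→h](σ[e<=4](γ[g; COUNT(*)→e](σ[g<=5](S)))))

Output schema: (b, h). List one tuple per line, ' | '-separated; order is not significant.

Per-node cardinality:
  S → 3
  σ[g<=5](S) → 1
  γ[g; COUNT(*)→e](σ[g<=5](S)) → 1
  σ[e<=4](γ[g; COUNT(*)→e](σ[g<=5](S))) → 1
  γ[g; MAX(e)→h](σ[e<=4](γ[g; COUNT(*)→e](σ[g<=5](S)))) → 1
  ρ[b/g](γ[g; MAX(e)→h](σ[e<=4](γ[g; COUNT(*)→e](σ[g<=5](S))))) → 1

== RESULT ==
b | h
3 | 1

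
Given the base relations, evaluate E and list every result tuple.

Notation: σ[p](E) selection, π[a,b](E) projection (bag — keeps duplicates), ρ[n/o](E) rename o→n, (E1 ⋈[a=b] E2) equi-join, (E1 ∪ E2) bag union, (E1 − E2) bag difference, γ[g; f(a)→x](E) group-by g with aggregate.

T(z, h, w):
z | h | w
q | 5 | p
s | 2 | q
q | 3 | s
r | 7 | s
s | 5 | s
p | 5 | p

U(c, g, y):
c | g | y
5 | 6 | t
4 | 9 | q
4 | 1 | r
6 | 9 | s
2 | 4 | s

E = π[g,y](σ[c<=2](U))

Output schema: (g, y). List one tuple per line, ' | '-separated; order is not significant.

Subexpression sizes:
  U → 5
  σ[c<=2](U) → 1
  π[g,y](σ[c<=2](U)) → 1

== RESULT ==
g | y
4 | s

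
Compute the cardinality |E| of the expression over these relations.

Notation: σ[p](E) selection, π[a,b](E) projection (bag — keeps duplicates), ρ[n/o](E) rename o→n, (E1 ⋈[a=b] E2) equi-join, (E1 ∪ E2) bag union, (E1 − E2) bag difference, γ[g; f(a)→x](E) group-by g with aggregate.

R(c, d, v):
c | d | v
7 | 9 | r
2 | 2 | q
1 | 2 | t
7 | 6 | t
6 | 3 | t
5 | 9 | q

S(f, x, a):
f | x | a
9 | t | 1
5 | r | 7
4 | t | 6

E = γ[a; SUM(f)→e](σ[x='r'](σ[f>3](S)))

Row counts bottom-up:
  S → 3
  σ[f>3](S) → 3
  σ[x='r'](σ[f>3](S)) → 1
  γ[a; SUM(f)→e](σ[x='r'](σ[f>3](S))) → 1

|E| = 1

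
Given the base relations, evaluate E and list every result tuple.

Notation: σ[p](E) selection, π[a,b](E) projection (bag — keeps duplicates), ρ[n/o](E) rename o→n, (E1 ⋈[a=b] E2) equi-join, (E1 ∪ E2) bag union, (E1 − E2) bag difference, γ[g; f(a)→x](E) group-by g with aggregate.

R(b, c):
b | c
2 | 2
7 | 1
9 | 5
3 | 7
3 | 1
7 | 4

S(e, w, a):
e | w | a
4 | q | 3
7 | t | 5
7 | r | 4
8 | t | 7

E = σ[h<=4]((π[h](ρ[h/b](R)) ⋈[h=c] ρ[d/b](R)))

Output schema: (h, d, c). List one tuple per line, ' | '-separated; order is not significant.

Subexpression sizes:
  R → 6
  ρ[h/b](R) → 6
  π[h](ρ[h/b](R)) → 6
  R → 6
  ρ[d/b](R) → 6
  (π[h](ρ[h/b](R)) ⋈[h=c] ρ[d/b](R)) → 3
  σ[h<=4]((π[h](ρ[h/b](R)) ⋈[h=c] ρ[d/b](R))) → 1

== RESULT ==
h | d | c
2 | 2 | 2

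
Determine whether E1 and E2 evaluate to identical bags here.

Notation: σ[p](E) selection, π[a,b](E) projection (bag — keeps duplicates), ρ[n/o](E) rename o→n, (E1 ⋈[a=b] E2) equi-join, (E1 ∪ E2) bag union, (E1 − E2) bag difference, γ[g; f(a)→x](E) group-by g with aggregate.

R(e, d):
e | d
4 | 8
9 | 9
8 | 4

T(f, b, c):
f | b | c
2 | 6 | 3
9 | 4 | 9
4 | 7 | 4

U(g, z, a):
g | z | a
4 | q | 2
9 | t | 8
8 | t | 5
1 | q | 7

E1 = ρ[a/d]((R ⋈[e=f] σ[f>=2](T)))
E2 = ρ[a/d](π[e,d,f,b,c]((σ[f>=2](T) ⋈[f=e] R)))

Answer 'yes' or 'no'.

E1 stepwise |·|:
  R → 3
  T → 3
  σ[f>=2](T) → 3
  (R ⋈[e=f] σ[f>=2](T)) → 2
  ρ[a/d]((R ⋈[e=f] σ[f>=2](T))) → 2
E2 stepwise |·|:
  T → 3
  σ[f>=2](T) → 3
  R → 3
  (σ[f>=2](T) ⋈[f=e] R) → 2
  π[e,d,f,b,c]((σ[f>=2](T) ⋈[f=e] R)) → 2
  ρ[a/d](π[e,d,f,b,c]((σ[f>=2](T) ⋈[f=e] R))) → 2

E1 and E2 produce the same multiset:
e | a | f | b | c
4 | 8 | 4 | 7 | 4
9 | 9 | 9 | 4 | 9

yes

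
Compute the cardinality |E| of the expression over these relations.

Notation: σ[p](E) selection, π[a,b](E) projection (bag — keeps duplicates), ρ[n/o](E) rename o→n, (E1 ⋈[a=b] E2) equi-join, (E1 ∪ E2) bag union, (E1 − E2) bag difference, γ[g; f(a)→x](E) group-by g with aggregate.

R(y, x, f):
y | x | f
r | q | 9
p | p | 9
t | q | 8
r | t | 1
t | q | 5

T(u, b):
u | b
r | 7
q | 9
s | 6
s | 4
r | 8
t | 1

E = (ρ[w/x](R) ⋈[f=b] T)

Subexpression sizes:
  R → 5
  ρ[w/x](R) → 5
  T → 6
  (ρ[w/x](R) ⋈[f=b] T) → 4

|E| = 4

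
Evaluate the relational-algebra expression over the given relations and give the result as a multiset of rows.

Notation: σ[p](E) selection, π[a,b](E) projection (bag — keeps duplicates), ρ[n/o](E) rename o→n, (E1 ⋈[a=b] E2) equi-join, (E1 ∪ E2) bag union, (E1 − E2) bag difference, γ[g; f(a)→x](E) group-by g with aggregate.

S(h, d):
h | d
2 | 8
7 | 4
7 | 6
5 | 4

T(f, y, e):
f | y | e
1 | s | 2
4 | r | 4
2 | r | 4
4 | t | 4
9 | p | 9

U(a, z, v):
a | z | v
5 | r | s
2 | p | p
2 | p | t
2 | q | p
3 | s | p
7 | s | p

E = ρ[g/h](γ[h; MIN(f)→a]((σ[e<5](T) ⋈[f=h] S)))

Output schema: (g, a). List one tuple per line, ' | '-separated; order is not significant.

Subexpression sizes:
  T → 5
  σ[e<5](T) → 4
  S → 4
  (σ[e<5](T) ⋈[f=h] S) → 1
  γ[h; MIN(f)→a]((σ[e<5](T) ⋈[f=h] S)) → 1
  ρ[g/h](γ[h; MIN(f)→a]((σ[e<5](T) ⋈[f=h] S))) → 1

== RESULT ==
g | a
2 | 2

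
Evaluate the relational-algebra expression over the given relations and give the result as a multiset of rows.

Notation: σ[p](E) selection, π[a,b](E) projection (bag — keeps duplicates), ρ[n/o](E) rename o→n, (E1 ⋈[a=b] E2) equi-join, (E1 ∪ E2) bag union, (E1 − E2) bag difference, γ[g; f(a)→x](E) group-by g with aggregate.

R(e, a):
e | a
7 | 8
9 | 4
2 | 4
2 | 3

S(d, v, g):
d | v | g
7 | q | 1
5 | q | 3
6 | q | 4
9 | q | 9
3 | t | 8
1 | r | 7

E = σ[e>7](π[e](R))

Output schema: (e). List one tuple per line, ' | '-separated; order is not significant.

Row counts bottom-up:
  R → 4
  π[e](R) → 4
  σ[e>7](π[e](R)) → 1

== RESULT ==
e
9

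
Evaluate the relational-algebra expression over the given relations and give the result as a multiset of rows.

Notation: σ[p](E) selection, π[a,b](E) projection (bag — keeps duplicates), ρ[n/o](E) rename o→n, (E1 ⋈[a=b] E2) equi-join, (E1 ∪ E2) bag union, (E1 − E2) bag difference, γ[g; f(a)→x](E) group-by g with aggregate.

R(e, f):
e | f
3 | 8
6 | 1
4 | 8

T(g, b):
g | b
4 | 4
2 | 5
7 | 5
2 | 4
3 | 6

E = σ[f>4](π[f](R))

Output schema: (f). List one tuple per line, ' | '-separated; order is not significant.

Stepwise |·|:
  R → 3
  π[f](R) → 3
  σ[f>4](π[f](R)) → 2

== RESULT ==
f
8
8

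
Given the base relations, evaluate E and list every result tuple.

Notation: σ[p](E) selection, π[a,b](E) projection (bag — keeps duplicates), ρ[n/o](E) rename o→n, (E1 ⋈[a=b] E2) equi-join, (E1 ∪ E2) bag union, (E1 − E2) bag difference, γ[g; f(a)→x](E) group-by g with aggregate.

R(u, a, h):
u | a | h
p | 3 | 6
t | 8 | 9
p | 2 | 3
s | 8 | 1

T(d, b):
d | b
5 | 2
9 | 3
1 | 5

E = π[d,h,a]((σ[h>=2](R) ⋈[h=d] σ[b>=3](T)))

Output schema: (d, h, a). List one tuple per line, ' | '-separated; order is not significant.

Per-node cardinality:
  R → 4
  σ[h>=2](R) → 3
  T → 3
  σ[b>=3](T) → 2
  (σ[h>=2](R) ⋈[h=d] σ[b>=3](T)) → 1
  π[d,h,a]((σ[h>=2](R) ⋈[h=d] σ[b>=3](T))) → 1

== RESULT ==
d | h | a
9 | 9 | 8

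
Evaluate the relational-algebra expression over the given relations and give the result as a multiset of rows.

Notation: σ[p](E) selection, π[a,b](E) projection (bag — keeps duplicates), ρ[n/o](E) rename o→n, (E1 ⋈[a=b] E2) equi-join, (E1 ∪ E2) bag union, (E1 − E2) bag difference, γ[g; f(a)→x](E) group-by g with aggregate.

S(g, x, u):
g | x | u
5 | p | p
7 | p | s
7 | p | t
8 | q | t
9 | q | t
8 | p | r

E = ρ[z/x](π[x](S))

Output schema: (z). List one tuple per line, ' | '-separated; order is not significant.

Per-node cardinality:
  S → 6
  π[x](S) → 6
  ρ[z/x](π[x](S)) → 6

== RESULT ==
z
p
p
p
p
q
q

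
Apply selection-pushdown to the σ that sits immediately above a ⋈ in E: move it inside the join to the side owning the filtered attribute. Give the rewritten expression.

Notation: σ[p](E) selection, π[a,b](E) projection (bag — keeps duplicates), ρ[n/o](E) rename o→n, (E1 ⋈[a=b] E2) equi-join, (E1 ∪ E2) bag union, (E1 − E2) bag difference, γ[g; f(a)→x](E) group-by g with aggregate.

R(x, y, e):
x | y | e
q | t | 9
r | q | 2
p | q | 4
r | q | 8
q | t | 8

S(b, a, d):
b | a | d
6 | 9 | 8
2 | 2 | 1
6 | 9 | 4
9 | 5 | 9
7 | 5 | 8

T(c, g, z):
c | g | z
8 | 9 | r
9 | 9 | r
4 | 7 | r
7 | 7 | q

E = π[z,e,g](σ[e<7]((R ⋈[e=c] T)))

σ filters on e, owned by the left side.
E' = π[z,e,g]((σ[e<7](R) ⋈[e=c] T))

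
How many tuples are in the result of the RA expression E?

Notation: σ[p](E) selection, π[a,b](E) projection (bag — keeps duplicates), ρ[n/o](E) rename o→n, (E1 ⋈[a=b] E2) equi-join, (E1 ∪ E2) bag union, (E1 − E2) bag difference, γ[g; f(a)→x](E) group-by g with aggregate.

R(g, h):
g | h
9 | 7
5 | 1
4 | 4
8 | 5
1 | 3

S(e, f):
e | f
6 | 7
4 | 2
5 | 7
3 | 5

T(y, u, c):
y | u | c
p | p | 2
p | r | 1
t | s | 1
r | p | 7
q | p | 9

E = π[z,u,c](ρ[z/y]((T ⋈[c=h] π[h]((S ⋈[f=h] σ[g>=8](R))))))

Stepwise |·|:
  T → 5
  S → 4
  R → 5
  σ[g>=8](R) → 2
  (S ⋈[f=h] σ[g>=8](R)) → 3
  π[h]((S ⋈[f=h] σ[g>=8](R))) → 3
  (T ⋈[c=h] π[h]((S ⋈[f=h] σ[g>=8](R)))) → 2
  ρ[z/y]((T ⋈[c=h] π[h]((S ⋈[f=h] σ[g>=8](R))))) → 2
  π[z,u,c](ρ[z/y]((T ⋈[c=h] π[h]((S ⋈[f=h] σ[g>=8](R)))))) → 2

|E| = 2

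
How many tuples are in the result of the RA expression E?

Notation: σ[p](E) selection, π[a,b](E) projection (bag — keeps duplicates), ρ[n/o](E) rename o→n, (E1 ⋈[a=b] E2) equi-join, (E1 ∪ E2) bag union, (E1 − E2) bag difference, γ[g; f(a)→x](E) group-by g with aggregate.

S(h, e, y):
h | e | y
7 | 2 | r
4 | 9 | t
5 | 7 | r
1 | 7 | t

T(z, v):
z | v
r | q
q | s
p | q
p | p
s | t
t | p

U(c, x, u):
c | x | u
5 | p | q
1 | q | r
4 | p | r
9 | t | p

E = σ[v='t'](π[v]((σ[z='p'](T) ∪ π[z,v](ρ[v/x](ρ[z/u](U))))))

Per-node cardinality:
  T → 6
  σ[z='p'](T) → 2
  U → 4
  ρ[z/u](U) → 4
  ρ[v/x](ρ[z/u](U)) → 4
  π[z,v](ρ[v/x](ρ[z/u](U))) → 4
  (σ[z='p'](T) ∪ π[z,v](ρ[v/x](ρ[z/u](U)))) → 6
  π[v]((σ[z='p'](T) ∪ π[z,v](ρ[v/x](ρ[z/u](U))))) → 6
  σ[v='t'](π[v]((σ[z='p'](T) ∪ π[z,v](ρ[v/x](ρ[z/u](U)))))) → 1

|E| = 1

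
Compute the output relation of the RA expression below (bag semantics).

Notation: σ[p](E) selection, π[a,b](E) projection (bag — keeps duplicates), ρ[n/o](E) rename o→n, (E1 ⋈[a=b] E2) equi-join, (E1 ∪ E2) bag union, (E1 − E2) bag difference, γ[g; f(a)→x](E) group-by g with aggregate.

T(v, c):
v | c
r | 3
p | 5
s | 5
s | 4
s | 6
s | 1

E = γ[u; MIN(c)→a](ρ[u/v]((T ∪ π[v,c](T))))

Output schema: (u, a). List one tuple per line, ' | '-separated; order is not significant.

Row counts bottom-up:
  T → 6
  T → 6
  π[v,c](T) → 6
  (T ∪ π[v,c](T)) → 12
  ρ[u/v]((T ∪ π[v,c](T))) → 12
  γ[u; MIN(c)→a](ρ[u/v]((T ∪ π[v,c](T)))) → 3

== RESULT ==
u | a
p | 5
r | 3
s | 1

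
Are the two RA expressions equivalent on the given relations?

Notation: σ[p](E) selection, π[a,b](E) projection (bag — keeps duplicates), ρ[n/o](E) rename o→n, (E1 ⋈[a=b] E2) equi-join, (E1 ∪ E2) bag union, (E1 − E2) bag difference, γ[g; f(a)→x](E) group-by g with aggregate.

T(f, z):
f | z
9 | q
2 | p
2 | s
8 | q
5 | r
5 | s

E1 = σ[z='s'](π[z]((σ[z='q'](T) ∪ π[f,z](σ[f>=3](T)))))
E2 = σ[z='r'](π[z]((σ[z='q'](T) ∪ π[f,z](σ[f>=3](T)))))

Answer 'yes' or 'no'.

E1 subexpression sizes:
  T → 6
  σ[z='q'](T) → 2
  T → 6
  σ[f>=3](T) → 4
  π[f,z](σ[f>=3](T)) → 4
  (σ[z='q'](T) ∪ π[f,z](σ[f>=3](T))) → 6
  π[z]((σ[z='q'](T) ∪ π[f,z](σ[f>=3](T)))) → 6
  σ[z='s'](π[z]((σ[z='q'](T) ∪ π[f,z](σ[f>=3](T))))) → 1
E2 subexpression sizes:
  T → 6
  σ[z='q'](T) → 2
  T → 6
  σ[f>=3](T) → 4
  π[f,z](σ[f>=3](T)) → 4
  (σ[z='q'](T) ∪ π[f,z](σ[f>=3](T))) → 6
  π[z]((σ[z='q'](T) ∪ π[f,z](σ[f>=3](T)))) → 6
  σ[z='r'](π[z]((σ[z='q'](T) ∪ π[f,z](σ[f>=3](T))))) → 1

E1 result:
z
s
E2 result:
z
r
Witness: ('s',) appears 1× in E1 but 0× in E2.

no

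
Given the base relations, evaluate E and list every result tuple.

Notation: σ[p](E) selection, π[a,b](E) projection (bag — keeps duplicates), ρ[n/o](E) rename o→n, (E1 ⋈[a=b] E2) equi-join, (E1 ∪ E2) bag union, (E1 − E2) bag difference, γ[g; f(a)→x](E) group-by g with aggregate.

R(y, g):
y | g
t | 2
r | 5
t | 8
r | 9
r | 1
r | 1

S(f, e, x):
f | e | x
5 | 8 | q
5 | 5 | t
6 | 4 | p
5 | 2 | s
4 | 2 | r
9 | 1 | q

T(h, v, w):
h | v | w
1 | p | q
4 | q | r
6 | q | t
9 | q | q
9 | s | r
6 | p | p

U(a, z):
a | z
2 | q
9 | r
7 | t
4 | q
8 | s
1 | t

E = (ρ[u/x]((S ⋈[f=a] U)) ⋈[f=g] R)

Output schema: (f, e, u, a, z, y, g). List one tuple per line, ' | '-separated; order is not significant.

Subexpression sizes:
  S → 6
  U → 6
  (S ⋈[f=a] U) → 2
  ρ[u/x]((S ⋈[f=a] U)) → 2
  R → 6
  (ρ[u/x]((S ⋈[f=a] U)) ⋈[f=g] R) → 1

== RESULT ==
f | e | u | a | z | y | g
9 | 1 | q | 9 | r | r | 9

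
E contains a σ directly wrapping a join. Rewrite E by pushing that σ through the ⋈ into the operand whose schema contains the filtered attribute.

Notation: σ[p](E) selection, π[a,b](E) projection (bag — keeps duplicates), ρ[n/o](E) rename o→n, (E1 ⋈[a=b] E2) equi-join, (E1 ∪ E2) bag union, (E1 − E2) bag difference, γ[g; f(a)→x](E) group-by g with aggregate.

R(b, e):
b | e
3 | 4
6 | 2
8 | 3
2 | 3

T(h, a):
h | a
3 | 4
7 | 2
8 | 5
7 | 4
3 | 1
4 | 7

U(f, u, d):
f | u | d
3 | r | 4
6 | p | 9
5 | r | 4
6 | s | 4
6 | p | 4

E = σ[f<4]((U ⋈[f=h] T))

σ filters on f, owned by the left side.
E' = (σ[f<4](U) ⋈[f=h] T)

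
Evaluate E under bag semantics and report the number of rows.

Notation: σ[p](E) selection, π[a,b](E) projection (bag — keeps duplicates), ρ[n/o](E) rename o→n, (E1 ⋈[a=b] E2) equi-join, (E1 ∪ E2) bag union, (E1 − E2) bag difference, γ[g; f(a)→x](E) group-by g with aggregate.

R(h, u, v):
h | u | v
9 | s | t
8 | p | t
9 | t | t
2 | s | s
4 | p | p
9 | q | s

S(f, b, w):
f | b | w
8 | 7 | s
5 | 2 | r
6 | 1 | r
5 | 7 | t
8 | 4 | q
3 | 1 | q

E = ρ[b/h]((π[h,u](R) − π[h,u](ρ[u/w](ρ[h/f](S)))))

Row counts bottom-up:
  R → 6
  π[h,u](R) → 6
  S → 6
  ρ[h/f](S) → 6
  ρ[u/w](ρ[h/f](S)) → 6
  π[h,u](ρ[u/w](ρ[h/f](S))) → 6
  (π[h,u](R) − π[h,u](ρ[u/w](ρ[h/f](S)))) → 6
  ρ[b/h]((π[h,u](R) − π[h,u](ρ[u/w](ρ[h/f](S))))) → 6

|E| = 6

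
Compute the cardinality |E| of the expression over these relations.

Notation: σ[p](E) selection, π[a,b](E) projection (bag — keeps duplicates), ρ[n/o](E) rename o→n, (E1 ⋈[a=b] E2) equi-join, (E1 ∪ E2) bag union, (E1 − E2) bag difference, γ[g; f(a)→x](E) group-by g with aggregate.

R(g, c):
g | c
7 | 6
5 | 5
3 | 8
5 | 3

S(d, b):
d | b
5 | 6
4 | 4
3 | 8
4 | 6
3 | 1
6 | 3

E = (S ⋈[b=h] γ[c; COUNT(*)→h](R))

Row counts bottom-up:
  S → 6
  R → 4
  γ[c; COUNT(*)→h](R) → 4
  (S ⋈[b=h] γ[c; COUNT(*)→h](R)) → 4

|E| = 4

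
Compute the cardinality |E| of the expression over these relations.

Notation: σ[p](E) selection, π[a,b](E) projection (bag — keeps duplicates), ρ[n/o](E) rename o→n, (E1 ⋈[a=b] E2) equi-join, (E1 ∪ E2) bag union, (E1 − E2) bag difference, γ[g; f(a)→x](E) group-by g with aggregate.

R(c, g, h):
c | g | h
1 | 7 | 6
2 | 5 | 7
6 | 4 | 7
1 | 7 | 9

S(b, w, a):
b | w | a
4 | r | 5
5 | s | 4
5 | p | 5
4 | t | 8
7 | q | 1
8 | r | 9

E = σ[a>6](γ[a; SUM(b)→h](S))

Per-node cardinality:
  S → 6
  γ[a; SUM(b)→h](S) → 5
  σ[a>6](γ[a; SUM(b)→h](S)) → 2

|E| = 2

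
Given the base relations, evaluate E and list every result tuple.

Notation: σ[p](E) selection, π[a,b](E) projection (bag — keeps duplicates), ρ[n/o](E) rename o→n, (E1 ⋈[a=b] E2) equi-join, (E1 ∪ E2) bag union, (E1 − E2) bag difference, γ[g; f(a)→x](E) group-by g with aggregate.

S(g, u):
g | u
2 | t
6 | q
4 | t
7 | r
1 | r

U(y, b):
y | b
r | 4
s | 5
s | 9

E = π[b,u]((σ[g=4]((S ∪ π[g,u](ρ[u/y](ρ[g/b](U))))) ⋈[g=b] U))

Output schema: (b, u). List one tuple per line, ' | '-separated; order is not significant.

Subexpression sizes:
  S → 5
  U → 3
  ρ[g/b](U) → 3
  ρ[u/y](ρ[g/b](U)) → 3
  π[g,u](ρ[u/y](ρ[g/b](U))) → 3
  (S ∪ π[g,u](ρ[u/y](ρ[g/b](U)))) → 8
  σ[g=4]((S ∪ π[g,u](ρ[u/y](ρ[g/b](U))))) → 2
  U → 3
  (σ[g=4]((S ∪ π[g,u](ρ[u/y](ρ[g/b](U))))) ⋈[g=b] U) → 2
  π[b,u]((σ[g=4]((S ∪ π[g,u](ρ[u/y](ρ[g/b](U))))) ⋈[g=b] U)) → 2

== RESULT ==
b | u
4 | r
4 | t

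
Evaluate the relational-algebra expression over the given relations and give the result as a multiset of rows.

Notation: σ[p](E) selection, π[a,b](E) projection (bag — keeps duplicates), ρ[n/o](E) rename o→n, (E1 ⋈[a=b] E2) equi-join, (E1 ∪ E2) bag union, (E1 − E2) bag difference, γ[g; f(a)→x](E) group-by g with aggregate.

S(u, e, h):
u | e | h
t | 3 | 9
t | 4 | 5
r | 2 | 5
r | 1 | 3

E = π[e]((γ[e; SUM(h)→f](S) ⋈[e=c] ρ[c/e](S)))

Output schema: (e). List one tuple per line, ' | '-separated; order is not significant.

Row counts bottom-up:
  S → 4
  γ[e; SUM(h)→f](S) → 4
  S → 4
  ρ[c/e](S) → 4
  (γ[e; SUM(h)→f](S) ⋈[e=c] ρ[c/e](S)) → 4
  π[e]((γ[e; SUM(h)→f](S) ⋈[e=c] ρ[c/e](S))) → 4

== RESULT ==
e
1
2
3
4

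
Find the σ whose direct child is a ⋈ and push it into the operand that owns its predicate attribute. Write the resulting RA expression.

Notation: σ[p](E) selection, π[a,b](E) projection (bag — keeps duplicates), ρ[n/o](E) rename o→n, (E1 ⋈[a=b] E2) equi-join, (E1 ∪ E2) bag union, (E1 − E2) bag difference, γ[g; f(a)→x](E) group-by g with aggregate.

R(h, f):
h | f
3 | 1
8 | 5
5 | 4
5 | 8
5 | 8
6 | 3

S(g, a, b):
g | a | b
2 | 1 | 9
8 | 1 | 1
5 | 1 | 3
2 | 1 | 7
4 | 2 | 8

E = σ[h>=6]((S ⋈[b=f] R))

σ filters on h, owned by the right side.
E' = (S ⋈[b=f] σ[h>=6](R))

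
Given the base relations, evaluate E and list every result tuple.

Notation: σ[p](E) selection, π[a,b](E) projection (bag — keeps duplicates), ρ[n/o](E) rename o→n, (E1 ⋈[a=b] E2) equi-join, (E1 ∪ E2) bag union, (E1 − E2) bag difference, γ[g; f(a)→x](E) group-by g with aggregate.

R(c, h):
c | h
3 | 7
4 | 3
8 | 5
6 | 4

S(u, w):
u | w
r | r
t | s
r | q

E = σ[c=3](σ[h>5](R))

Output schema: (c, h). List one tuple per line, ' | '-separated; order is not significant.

Per-node cardinality:
  R → 4
  σ[h>5](R) → 1
  σ[c=3](σ[h>5](R)) → 1

== RESULT ==
c | h
3 | 7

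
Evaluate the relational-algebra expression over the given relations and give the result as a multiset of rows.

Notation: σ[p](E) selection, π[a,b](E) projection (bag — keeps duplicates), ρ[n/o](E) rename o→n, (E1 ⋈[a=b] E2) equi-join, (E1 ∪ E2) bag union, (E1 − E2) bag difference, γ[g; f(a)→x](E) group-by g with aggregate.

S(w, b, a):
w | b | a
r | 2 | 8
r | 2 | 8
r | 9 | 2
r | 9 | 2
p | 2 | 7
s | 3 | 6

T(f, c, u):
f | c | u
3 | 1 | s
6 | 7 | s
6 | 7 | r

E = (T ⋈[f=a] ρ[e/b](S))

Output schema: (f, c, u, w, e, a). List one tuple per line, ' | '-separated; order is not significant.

Per-node cardinality:
  T → 3
  S → 6
  ρ[e/b](S) → 6
  (T ⋈[f=a] ρ[e/b](S)) → 2

== RESULT ==
f | c | u | w | e | a
6 | 7 | r | s | 3 | 6
6 | 7 | s | s | 3 | 6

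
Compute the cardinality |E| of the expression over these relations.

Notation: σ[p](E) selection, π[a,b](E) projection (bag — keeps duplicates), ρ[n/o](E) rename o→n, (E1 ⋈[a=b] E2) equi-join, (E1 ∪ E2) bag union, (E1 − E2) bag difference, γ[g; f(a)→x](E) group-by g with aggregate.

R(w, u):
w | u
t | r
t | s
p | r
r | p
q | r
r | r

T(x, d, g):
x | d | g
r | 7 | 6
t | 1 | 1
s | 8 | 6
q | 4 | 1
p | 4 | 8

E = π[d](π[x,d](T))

Per-node cardinality:
  T → 5
  π[x,d](T) → 5
  π[d](π[x,d](T)) → 5

|E| = 5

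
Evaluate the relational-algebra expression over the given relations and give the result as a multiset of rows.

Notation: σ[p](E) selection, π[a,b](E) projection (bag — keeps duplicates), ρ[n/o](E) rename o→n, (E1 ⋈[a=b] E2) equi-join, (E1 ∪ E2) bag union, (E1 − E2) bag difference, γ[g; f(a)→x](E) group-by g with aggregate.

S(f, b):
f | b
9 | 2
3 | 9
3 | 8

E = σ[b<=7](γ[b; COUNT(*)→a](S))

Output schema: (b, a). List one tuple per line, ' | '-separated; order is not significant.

Stepwise |·|:
  S → 3
  γ[b; COUNT(*)→a](S) → 3
  σ[b<=7](γ[b; COUNT(*)→a](S)) → 1

== RESULT ==
b | a
2 | 1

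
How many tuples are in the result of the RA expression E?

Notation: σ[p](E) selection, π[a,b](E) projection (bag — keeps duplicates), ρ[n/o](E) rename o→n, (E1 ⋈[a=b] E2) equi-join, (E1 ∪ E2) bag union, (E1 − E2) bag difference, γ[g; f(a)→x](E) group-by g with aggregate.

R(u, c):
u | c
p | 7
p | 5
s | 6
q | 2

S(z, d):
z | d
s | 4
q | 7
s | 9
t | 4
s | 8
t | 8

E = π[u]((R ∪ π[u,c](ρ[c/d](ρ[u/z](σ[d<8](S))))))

Stepwise |·|:
  R → 4
  S → 6
  σ[d<8](S) → 3
  ρ[u/z](σ[d<8](S)) → 3
  ρ[c/d](ρ[u/z](σ[d<8](S))) → 3
  π[u,c](ρ[c/d](ρ[u/z](σ[d<8](S)))) → 3
  (R ∪ π[u,c](ρ[c/d](ρ[u/z](σ[d<8](S))))) → 7
  π[u]((R ∪ π[u,c](ρ[c/d](ρ[u/z](σ[d<8](S)))))) → 7

|E| = 7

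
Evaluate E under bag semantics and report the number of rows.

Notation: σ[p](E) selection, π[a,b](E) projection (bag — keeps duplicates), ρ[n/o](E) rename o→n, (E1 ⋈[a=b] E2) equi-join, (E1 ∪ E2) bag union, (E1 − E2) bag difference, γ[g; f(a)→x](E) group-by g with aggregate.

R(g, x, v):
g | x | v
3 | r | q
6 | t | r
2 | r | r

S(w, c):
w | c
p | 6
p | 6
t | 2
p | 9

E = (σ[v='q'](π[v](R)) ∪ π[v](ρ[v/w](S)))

Stepwise |·|:
  R → 3
  π[v](R) → 3
  σ[v='q'](π[v](R)) → 1
  S → 4
  ρ[v/w](S) → 4
  π[v](ρ[v/w](S)) → 4
  (σ[v='q'](π[v](R)) ∪ π[v](ρ[v/w](S))) → 5

|E| = 5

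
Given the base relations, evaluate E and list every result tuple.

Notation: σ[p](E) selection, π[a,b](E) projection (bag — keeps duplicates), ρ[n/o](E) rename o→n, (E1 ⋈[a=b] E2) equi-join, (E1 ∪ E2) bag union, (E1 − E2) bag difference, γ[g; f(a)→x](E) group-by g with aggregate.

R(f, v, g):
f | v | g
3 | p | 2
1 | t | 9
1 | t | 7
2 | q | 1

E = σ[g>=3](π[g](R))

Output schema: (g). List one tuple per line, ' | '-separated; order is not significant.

Stepwise |·|:
  R → 4
  π[g](R) → 4
  σ[g>=3](π[g](R)) → 2

== RESULT ==
g
7
9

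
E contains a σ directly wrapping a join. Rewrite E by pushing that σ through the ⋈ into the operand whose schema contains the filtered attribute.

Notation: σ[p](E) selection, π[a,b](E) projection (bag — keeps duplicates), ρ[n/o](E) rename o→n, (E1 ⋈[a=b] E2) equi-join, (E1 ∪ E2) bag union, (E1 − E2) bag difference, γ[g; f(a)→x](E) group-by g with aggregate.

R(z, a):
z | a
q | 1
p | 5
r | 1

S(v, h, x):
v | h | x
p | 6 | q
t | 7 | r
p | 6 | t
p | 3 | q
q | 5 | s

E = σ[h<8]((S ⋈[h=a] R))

σ filters on h, owned by the left side.
E' = (σ[h<8](S) ⋈[h=a] R)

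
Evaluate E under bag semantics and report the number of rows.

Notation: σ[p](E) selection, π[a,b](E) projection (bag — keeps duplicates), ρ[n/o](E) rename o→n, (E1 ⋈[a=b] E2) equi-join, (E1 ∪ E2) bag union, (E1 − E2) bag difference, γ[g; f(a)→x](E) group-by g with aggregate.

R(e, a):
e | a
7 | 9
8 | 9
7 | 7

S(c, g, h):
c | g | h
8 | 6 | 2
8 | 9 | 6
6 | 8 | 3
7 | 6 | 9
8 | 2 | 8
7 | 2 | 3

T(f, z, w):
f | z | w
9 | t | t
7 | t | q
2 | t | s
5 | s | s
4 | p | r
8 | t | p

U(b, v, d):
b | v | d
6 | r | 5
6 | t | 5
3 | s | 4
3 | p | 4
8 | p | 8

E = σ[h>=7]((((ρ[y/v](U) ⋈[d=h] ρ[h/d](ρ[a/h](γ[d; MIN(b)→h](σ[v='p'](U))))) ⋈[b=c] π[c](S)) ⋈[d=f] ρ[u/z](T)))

Per-node cardinality:
  U → 5
  ρ[y/v](U) → 5
  U → 5
  σ[v='p'](U) → 2
  γ[d; MIN(b)→h](σ[v='p'](U)) → 2
  ρ[a/h](γ[d; MIN(b)→h](σ[v='p'](U))) → 2
  ρ[h/d](ρ[a/h](γ[d; MIN(b)→h](σ[v='p'](U)))) → 2
  (ρ[y/v](U) ⋈[d=h] ρ[h/d](ρ[a/h](γ[d; MIN(b)→h](σ[v='p'](U))))) → 3
  S → 6
  π[c](S) → 6
  ((ρ[y/v](U) ⋈[d=h] ρ[h/d](ρ[a/h](γ[d; MIN(b)→h](σ[v='p'](U))))) ⋈[b=c] π[c](S)) → 3
  T → 6
  ρ[u/z](T) → 6
  (((ρ[y/v](U) ⋈[d=h] ρ[h/d](ρ[a/h](γ[d; MIN(b)→h](σ[v='p'](U))))) ⋈[b=c] π[c](S)) ⋈[d=f] ρ[u/z](T)) → 3
  σ[h>=7]((((ρ[y/v](U) ⋈[d=h] ρ[h/d](ρ[a/h](γ[d; MIN(b)→h](σ[v='p'](U))))) ⋈[b=c] π[c](S)) ⋈[d=f] ρ[u/z](T))) → 3

|E| = 3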